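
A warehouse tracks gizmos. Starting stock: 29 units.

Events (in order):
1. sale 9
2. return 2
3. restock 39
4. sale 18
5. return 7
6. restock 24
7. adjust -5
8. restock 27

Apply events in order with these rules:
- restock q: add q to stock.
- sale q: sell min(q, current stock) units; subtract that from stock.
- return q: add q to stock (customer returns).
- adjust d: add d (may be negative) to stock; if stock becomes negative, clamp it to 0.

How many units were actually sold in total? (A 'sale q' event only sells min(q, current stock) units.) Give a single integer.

Answer: 27

Derivation:
Processing events:
Start: stock = 29
  Event 1 (sale 9): sell min(9,29)=9. stock: 29 - 9 = 20. total_sold = 9
  Event 2 (return 2): 20 + 2 = 22
  Event 3 (restock 39): 22 + 39 = 61
  Event 4 (sale 18): sell min(18,61)=18. stock: 61 - 18 = 43. total_sold = 27
  Event 5 (return 7): 43 + 7 = 50
  Event 6 (restock 24): 50 + 24 = 74
  Event 7 (adjust -5): 74 + -5 = 69
  Event 8 (restock 27): 69 + 27 = 96
Final: stock = 96, total_sold = 27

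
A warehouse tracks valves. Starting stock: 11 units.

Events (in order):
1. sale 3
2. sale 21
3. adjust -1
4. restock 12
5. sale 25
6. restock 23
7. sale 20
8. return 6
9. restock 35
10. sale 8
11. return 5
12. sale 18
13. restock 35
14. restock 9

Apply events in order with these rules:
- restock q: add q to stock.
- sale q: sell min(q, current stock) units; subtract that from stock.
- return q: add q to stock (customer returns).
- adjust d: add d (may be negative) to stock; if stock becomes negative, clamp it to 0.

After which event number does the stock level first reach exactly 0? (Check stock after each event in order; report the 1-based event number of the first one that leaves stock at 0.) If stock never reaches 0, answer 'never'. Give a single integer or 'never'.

Answer: 2

Derivation:
Processing events:
Start: stock = 11
  Event 1 (sale 3): sell min(3,11)=3. stock: 11 - 3 = 8. total_sold = 3
  Event 2 (sale 21): sell min(21,8)=8. stock: 8 - 8 = 0. total_sold = 11
  Event 3 (adjust -1): 0 + -1 = 0 (clamped to 0)
  Event 4 (restock 12): 0 + 12 = 12
  Event 5 (sale 25): sell min(25,12)=12. stock: 12 - 12 = 0. total_sold = 23
  Event 6 (restock 23): 0 + 23 = 23
  Event 7 (sale 20): sell min(20,23)=20. stock: 23 - 20 = 3. total_sold = 43
  Event 8 (return 6): 3 + 6 = 9
  Event 9 (restock 35): 9 + 35 = 44
  Event 10 (sale 8): sell min(8,44)=8. stock: 44 - 8 = 36. total_sold = 51
  Event 11 (return 5): 36 + 5 = 41
  Event 12 (sale 18): sell min(18,41)=18. stock: 41 - 18 = 23. total_sold = 69
  Event 13 (restock 35): 23 + 35 = 58
  Event 14 (restock 9): 58 + 9 = 67
Final: stock = 67, total_sold = 69

First zero at event 2.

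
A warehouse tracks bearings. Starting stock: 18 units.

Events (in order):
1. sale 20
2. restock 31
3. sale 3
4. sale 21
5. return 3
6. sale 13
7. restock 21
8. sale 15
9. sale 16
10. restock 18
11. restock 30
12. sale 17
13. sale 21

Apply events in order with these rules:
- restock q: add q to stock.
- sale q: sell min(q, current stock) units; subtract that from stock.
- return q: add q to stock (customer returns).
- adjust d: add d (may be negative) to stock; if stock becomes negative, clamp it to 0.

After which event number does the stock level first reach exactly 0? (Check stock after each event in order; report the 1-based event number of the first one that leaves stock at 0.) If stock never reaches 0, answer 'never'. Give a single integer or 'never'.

Answer: 1

Derivation:
Processing events:
Start: stock = 18
  Event 1 (sale 20): sell min(20,18)=18. stock: 18 - 18 = 0. total_sold = 18
  Event 2 (restock 31): 0 + 31 = 31
  Event 3 (sale 3): sell min(3,31)=3. stock: 31 - 3 = 28. total_sold = 21
  Event 4 (sale 21): sell min(21,28)=21. stock: 28 - 21 = 7. total_sold = 42
  Event 5 (return 3): 7 + 3 = 10
  Event 6 (sale 13): sell min(13,10)=10. stock: 10 - 10 = 0. total_sold = 52
  Event 7 (restock 21): 0 + 21 = 21
  Event 8 (sale 15): sell min(15,21)=15. stock: 21 - 15 = 6. total_sold = 67
  Event 9 (sale 16): sell min(16,6)=6. stock: 6 - 6 = 0. total_sold = 73
  Event 10 (restock 18): 0 + 18 = 18
  Event 11 (restock 30): 18 + 30 = 48
  Event 12 (sale 17): sell min(17,48)=17. stock: 48 - 17 = 31. total_sold = 90
  Event 13 (sale 21): sell min(21,31)=21. stock: 31 - 21 = 10. total_sold = 111
Final: stock = 10, total_sold = 111

First zero at event 1.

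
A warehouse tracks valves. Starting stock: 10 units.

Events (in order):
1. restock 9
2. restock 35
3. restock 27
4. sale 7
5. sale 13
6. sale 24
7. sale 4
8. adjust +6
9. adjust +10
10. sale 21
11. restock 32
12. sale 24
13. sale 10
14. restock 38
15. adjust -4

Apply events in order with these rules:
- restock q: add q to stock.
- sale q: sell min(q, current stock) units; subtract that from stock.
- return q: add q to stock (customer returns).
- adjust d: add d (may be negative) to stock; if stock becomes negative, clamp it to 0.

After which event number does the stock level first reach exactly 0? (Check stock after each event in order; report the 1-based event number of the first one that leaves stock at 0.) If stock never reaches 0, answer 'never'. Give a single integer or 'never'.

Answer: never

Derivation:
Processing events:
Start: stock = 10
  Event 1 (restock 9): 10 + 9 = 19
  Event 2 (restock 35): 19 + 35 = 54
  Event 3 (restock 27): 54 + 27 = 81
  Event 4 (sale 7): sell min(7,81)=7. stock: 81 - 7 = 74. total_sold = 7
  Event 5 (sale 13): sell min(13,74)=13. stock: 74 - 13 = 61. total_sold = 20
  Event 6 (sale 24): sell min(24,61)=24. stock: 61 - 24 = 37. total_sold = 44
  Event 7 (sale 4): sell min(4,37)=4. stock: 37 - 4 = 33. total_sold = 48
  Event 8 (adjust +6): 33 + 6 = 39
  Event 9 (adjust +10): 39 + 10 = 49
  Event 10 (sale 21): sell min(21,49)=21. stock: 49 - 21 = 28. total_sold = 69
  Event 11 (restock 32): 28 + 32 = 60
  Event 12 (sale 24): sell min(24,60)=24. stock: 60 - 24 = 36. total_sold = 93
  Event 13 (sale 10): sell min(10,36)=10. stock: 36 - 10 = 26. total_sold = 103
  Event 14 (restock 38): 26 + 38 = 64
  Event 15 (adjust -4): 64 + -4 = 60
Final: stock = 60, total_sold = 103

Stock never reaches 0.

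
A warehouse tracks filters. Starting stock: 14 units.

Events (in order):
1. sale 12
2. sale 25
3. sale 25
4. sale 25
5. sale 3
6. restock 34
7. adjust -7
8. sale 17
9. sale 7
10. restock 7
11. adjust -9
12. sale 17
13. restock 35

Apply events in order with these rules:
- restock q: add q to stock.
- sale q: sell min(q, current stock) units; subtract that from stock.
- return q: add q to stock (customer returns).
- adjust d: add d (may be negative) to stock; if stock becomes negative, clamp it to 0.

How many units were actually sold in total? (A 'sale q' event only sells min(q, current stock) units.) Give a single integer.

Processing events:
Start: stock = 14
  Event 1 (sale 12): sell min(12,14)=12. stock: 14 - 12 = 2. total_sold = 12
  Event 2 (sale 25): sell min(25,2)=2. stock: 2 - 2 = 0. total_sold = 14
  Event 3 (sale 25): sell min(25,0)=0. stock: 0 - 0 = 0. total_sold = 14
  Event 4 (sale 25): sell min(25,0)=0. stock: 0 - 0 = 0. total_sold = 14
  Event 5 (sale 3): sell min(3,0)=0. stock: 0 - 0 = 0. total_sold = 14
  Event 6 (restock 34): 0 + 34 = 34
  Event 7 (adjust -7): 34 + -7 = 27
  Event 8 (sale 17): sell min(17,27)=17. stock: 27 - 17 = 10. total_sold = 31
  Event 9 (sale 7): sell min(7,10)=7. stock: 10 - 7 = 3. total_sold = 38
  Event 10 (restock 7): 3 + 7 = 10
  Event 11 (adjust -9): 10 + -9 = 1
  Event 12 (sale 17): sell min(17,1)=1. stock: 1 - 1 = 0. total_sold = 39
  Event 13 (restock 35): 0 + 35 = 35
Final: stock = 35, total_sold = 39

Answer: 39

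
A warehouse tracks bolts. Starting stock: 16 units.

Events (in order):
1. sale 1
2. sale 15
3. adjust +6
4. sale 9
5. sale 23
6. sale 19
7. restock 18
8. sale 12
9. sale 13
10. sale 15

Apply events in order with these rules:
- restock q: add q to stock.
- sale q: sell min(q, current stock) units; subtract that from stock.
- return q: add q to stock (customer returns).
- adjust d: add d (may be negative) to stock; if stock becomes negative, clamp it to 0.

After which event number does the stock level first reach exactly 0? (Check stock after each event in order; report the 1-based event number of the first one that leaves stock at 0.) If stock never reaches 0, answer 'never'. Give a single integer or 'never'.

Processing events:
Start: stock = 16
  Event 1 (sale 1): sell min(1,16)=1. stock: 16 - 1 = 15. total_sold = 1
  Event 2 (sale 15): sell min(15,15)=15. stock: 15 - 15 = 0. total_sold = 16
  Event 3 (adjust +6): 0 + 6 = 6
  Event 4 (sale 9): sell min(9,6)=6. stock: 6 - 6 = 0. total_sold = 22
  Event 5 (sale 23): sell min(23,0)=0. stock: 0 - 0 = 0. total_sold = 22
  Event 6 (sale 19): sell min(19,0)=0. stock: 0 - 0 = 0. total_sold = 22
  Event 7 (restock 18): 0 + 18 = 18
  Event 8 (sale 12): sell min(12,18)=12. stock: 18 - 12 = 6. total_sold = 34
  Event 9 (sale 13): sell min(13,6)=6. stock: 6 - 6 = 0. total_sold = 40
  Event 10 (sale 15): sell min(15,0)=0. stock: 0 - 0 = 0. total_sold = 40
Final: stock = 0, total_sold = 40

First zero at event 2.

Answer: 2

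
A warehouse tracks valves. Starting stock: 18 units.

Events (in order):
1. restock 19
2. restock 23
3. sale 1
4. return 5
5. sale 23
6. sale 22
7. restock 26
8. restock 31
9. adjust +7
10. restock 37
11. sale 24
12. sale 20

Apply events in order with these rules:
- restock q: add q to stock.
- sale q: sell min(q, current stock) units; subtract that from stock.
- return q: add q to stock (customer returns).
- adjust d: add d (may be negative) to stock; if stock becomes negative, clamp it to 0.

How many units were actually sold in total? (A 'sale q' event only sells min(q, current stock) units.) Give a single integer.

Processing events:
Start: stock = 18
  Event 1 (restock 19): 18 + 19 = 37
  Event 2 (restock 23): 37 + 23 = 60
  Event 3 (sale 1): sell min(1,60)=1. stock: 60 - 1 = 59. total_sold = 1
  Event 4 (return 5): 59 + 5 = 64
  Event 5 (sale 23): sell min(23,64)=23. stock: 64 - 23 = 41. total_sold = 24
  Event 6 (sale 22): sell min(22,41)=22. stock: 41 - 22 = 19. total_sold = 46
  Event 7 (restock 26): 19 + 26 = 45
  Event 8 (restock 31): 45 + 31 = 76
  Event 9 (adjust +7): 76 + 7 = 83
  Event 10 (restock 37): 83 + 37 = 120
  Event 11 (sale 24): sell min(24,120)=24. stock: 120 - 24 = 96. total_sold = 70
  Event 12 (sale 20): sell min(20,96)=20. stock: 96 - 20 = 76. total_sold = 90
Final: stock = 76, total_sold = 90

Answer: 90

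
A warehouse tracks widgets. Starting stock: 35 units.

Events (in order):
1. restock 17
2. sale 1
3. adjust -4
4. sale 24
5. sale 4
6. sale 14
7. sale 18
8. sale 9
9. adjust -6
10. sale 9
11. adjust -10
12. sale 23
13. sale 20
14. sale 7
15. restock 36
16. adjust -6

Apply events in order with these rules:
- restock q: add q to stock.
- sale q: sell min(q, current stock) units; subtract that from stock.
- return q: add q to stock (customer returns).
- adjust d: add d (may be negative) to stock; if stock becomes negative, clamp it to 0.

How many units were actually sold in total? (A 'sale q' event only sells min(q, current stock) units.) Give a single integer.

Answer: 48

Derivation:
Processing events:
Start: stock = 35
  Event 1 (restock 17): 35 + 17 = 52
  Event 2 (sale 1): sell min(1,52)=1. stock: 52 - 1 = 51. total_sold = 1
  Event 3 (adjust -4): 51 + -4 = 47
  Event 4 (sale 24): sell min(24,47)=24. stock: 47 - 24 = 23. total_sold = 25
  Event 5 (sale 4): sell min(4,23)=4. stock: 23 - 4 = 19. total_sold = 29
  Event 6 (sale 14): sell min(14,19)=14. stock: 19 - 14 = 5. total_sold = 43
  Event 7 (sale 18): sell min(18,5)=5. stock: 5 - 5 = 0. total_sold = 48
  Event 8 (sale 9): sell min(9,0)=0. stock: 0 - 0 = 0. total_sold = 48
  Event 9 (adjust -6): 0 + -6 = 0 (clamped to 0)
  Event 10 (sale 9): sell min(9,0)=0. stock: 0 - 0 = 0. total_sold = 48
  Event 11 (adjust -10): 0 + -10 = 0 (clamped to 0)
  Event 12 (sale 23): sell min(23,0)=0. stock: 0 - 0 = 0. total_sold = 48
  Event 13 (sale 20): sell min(20,0)=0. stock: 0 - 0 = 0. total_sold = 48
  Event 14 (sale 7): sell min(7,0)=0. stock: 0 - 0 = 0. total_sold = 48
  Event 15 (restock 36): 0 + 36 = 36
  Event 16 (adjust -6): 36 + -6 = 30
Final: stock = 30, total_sold = 48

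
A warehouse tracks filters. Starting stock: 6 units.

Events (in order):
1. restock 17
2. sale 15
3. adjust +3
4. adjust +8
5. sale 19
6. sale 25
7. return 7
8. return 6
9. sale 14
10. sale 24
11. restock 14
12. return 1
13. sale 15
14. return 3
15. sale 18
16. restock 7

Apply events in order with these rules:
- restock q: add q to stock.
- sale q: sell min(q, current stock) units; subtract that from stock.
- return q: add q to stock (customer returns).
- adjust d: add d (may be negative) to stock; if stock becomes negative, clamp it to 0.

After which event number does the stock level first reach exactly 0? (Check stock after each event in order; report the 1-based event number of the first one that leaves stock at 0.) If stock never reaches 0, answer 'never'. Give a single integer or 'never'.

Answer: 5

Derivation:
Processing events:
Start: stock = 6
  Event 1 (restock 17): 6 + 17 = 23
  Event 2 (sale 15): sell min(15,23)=15. stock: 23 - 15 = 8. total_sold = 15
  Event 3 (adjust +3): 8 + 3 = 11
  Event 4 (adjust +8): 11 + 8 = 19
  Event 5 (sale 19): sell min(19,19)=19. stock: 19 - 19 = 0. total_sold = 34
  Event 6 (sale 25): sell min(25,0)=0. stock: 0 - 0 = 0. total_sold = 34
  Event 7 (return 7): 0 + 7 = 7
  Event 8 (return 6): 7 + 6 = 13
  Event 9 (sale 14): sell min(14,13)=13. stock: 13 - 13 = 0. total_sold = 47
  Event 10 (sale 24): sell min(24,0)=0. stock: 0 - 0 = 0. total_sold = 47
  Event 11 (restock 14): 0 + 14 = 14
  Event 12 (return 1): 14 + 1 = 15
  Event 13 (sale 15): sell min(15,15)=15. stock: 15 - 15 = 0. total_sold = 62
  Event 14 (return 3): 0 + 3 = 3
  Event 15 (sale 18): sell min(18,3)=3. stock: 3 - 3 = 0. total_sold = 65
  Event 16 (restock 7): 0 + 7 = 7
Final: stock = 7, total_sold = 65

First zero at event 5.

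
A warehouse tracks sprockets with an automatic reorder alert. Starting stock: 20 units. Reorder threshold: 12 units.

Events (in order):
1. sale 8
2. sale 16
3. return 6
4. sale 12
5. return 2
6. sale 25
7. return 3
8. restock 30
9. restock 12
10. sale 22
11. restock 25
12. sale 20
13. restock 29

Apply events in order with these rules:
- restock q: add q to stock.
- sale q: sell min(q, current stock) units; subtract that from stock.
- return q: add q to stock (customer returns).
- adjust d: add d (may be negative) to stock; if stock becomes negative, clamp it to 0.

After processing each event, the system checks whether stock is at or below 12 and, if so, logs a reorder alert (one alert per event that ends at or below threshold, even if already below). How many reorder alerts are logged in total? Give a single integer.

Answer: 7

Derivation:
Processing events:
Start: stock = 20
  Event 1 (sale 8): sell min(8,20)=8. stock: 20 - 8 = 12. total_sold = 8
  Event 2 (sale 16): sell min(16,12)=12. stock: 12 - 12 = 0. total_sold = 20
  Event 3 (return 6): 0 + 6 = 6
  Event 4 (sale 12): sell min(12,6)=6. stock: 6 - 6 = 0. total_sold = 26
  Event 5 (return 2): 0 + 2 = 2
  Event 6 (sale 25): sell min(25,2)=2. stock: 2 - 2 = 0. total_sold = 28
  Event 7 (return 3): 0 + 3 = 3
  Event 8 (restock 30): 3 + 30 = 33
  Event 9 (restock 12): 33 + 12 = 45
  Event 10 (sale 22): sell min(22,45)=22. stock: 45 - 22 = 23. total_sold = 50
  Event 11 (restock 25): 23 + 25 = 48
  Event 12 (sale 20): sell min(20,48)=20. stock: 48 - 20 = 28. total_sold = 70
  Event 13 (restock 29): 28 + 29 = 57
Final: stock = 57, total_sold = 70

Checking against threshold 12:
  After event 1: stock=12 <= 12 -> ALERT
  After event 2: stock=0 <= 12 -> ALERT
  After event 3: stock=6 <= 12 -> ALERT
  After event 4: stock=0 <= 12 -> ALERT
  After event 5: stock=2 <= 12 -> ALERT
  After event 6: stock=0 <= 12 -> ALERT
  After event 7: stock=3 <= 12 -> ALERT
  After event 8: stock=33 > 12
  After event 9: stock=45 > 12
  After event 10: stock=23 > 12
  After event 11: stock=48 > 12
  After event 12: stock=28 > 12
  After event 13: stock=57 > 12
Alert events: [1, 2, 3, 4, 5, 6, 7]. Count = 7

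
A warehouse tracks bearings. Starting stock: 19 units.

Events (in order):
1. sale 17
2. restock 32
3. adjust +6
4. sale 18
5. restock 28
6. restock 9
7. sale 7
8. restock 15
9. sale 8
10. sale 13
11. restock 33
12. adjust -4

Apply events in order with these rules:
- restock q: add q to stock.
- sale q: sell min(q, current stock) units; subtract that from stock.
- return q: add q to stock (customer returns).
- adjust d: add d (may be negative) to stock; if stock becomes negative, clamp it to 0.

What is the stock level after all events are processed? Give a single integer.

Processing events:
Start: stock = 19
  Event 1 (sale 17): sell min(17,19)=17. stock: 19 - 17 = 2. total_sold = 17
  Event 2 (restock 32): 2 + 32 = 34
  Event 3 (adjust +6): 34 + 6 = 40
  Event 4 (sale 18): sell min(18,40)=18. stock: 40 - 18 = 22. total_sold = 35
  Event 5 (restock 28): 22 + 28 = 50
  Event 6 (restock 9): 50 + 9 = 59
  Event 7 (sale 7): sell min(7,59)=7. stock: 59 - 7 = 52. total_sold = 42
  Event 8 (restock 15): 52 + 15 = 67
  Event 9 (sale 8): sell min(8,67)=8. stock: 67 - 8 = 59. total_sold = 50
  Event 10 (sale 13): sell min(13,59)=13. stock: 59 - 13 = 46. total_sold = 63
  Event 11 (restock 33): 46 + 33 = 79
  Event 12 (adjust -4): 79 + -4 = 75
Final: stock = 75, total_sold = 63

Answer: 75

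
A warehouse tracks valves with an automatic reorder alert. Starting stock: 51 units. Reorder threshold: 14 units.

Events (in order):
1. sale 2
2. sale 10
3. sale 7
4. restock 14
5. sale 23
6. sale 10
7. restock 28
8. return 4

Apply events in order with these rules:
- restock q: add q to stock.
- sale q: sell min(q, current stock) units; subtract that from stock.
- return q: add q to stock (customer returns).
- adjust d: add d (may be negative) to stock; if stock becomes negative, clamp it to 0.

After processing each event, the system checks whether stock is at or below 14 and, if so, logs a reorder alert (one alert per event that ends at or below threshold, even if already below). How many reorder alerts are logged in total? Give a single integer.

Processing events:
Start: stock = 51
  Event 1 (sale 2): sell min(2,51)=2. stock: 51 - 2 = 49. total_sold = 2
  Event 2 (sale 10): sell min(10,49)=10. stock: 49 - 10 = 39. total_sold = 12
  Event 3 (sale 7): sell min(7,39)=7. stock: 39 - 7 = 32. total_sold = 19
  Event 4 (restock 14): 32 + 14 = 46
  Event 5 (sale 23): sell min(23,46)=23. stock: 46 - 23 = 23. total_sold = 42
  Event 6 (sale 10): sell min(10,23)=10. stock: 23 - 10 = 13. total_sold = 52
  Event 7 (restock 28): 13 + 28 = 41
  Event 8 (return 4): 41 + 4 = 45
Final: stock = 45, total_sold = 52

Checking against threshold 14:
  After event 1: stock=49 > 14
  After event 2: stock=39 > 14
  After event 3: stock=32 > 14
  After event 4: stock=46 > 14
  After event 5: stock=23 > 14
  After event 6: stock=13 <= 14 -> ALERT
  After event 7: stock=41 > 14
  After event 8: stock=45 > 14
Alert events: [6]. Count = 1

Answer: 1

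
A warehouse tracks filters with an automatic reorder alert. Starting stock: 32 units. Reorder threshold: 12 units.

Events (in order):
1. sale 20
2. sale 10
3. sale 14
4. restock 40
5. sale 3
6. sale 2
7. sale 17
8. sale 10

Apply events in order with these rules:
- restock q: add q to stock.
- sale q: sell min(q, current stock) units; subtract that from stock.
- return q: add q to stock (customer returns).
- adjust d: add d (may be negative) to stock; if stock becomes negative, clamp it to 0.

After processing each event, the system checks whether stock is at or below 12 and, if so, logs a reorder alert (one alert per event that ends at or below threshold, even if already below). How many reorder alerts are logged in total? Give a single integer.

Processing events:
Start: stock = 32
  Event 1 (sale 20): sell min(20,32)=20. stock: 32 - 20 = 12. total_sold = 20
  Event 2 (sale 10): sell min(10,12)=10. stock: 12 - 10 = 2. total_sold = 30
  Event 3 (sale 14): sell min(14,2)=2. stock: 2 - 2 = 0. total_sold = 32
  Event 4 (restock 40): 0 + 40 = 40
  Event 5 (sale 3): sell min(3,40)=3. stock: 40 - 3 = 37. total_sold = 35
  Event 6 (sale 2): sell min(2,37)=2. stock: 37 - 2 = 35. total_sold = 37
  Event 7 (sale 17): sell min(17,35)=17. stock: 35 - 17 = 18. total_sold = 54
  Event 8 (sale 10): sell min(10,18)=10. stock: 18 - 10 = 8. total_sold = 64
Final: stock = 8, total_sold = 64

Checking against threshold 12:
  After event 1: stock=12 <= 12 -> ALERT
  After event 2: stock=2 <= 12 -> ALERT
  After event 3: stock=0 <= 12 -> ALERT
  After event 4: stock=40 > 12
  After event 5: stock=37 > 12
  After event 6: stock=35 > 12
  After event 7: stock=18 > 12
  After event 8: stock=8 <= 12 -> ALERT
Alert events: [1, 2, 3, 8]. Count = 4

Answer: 4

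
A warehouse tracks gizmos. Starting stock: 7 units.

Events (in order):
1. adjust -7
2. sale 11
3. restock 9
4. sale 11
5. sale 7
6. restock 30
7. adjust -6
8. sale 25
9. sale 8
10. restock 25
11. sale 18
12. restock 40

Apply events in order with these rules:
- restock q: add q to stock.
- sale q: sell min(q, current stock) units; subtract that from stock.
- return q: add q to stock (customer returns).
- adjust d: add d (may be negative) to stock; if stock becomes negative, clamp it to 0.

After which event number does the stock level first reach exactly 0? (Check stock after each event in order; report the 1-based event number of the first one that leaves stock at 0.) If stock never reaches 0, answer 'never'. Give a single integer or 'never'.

Processing events:
Start: stock = 7
  Event 1 (adjust -7): 7 + -7 = 0
  Event 2 (sale 11): sell min(11,0)=0. stock: 0 - 0 = 0. total_sold = 0
  Event 3 (restock 9): 0 + 9 = 9
  Event 4 (sale 11): sell min(11,9)=9. stock: 9 - 9 = 0. total_sold = 9
  Event 5 (sale 7): sell min(7,0)=0. stock: 0 - 0 = 0. total_sold = 9
  Event 6 (restock 30): 0 + 30 = 30
  Event 7 (adjust -6): 30 + -6 = 24
  Event 8 (sale 25): sell min(25,24)=24. stock: 24 - 24 = 0. total_sold = 33
  Event 9 (sale 8): sell min(8,0)=0. stock: 0 - 0 = 0. total_sold = 33
  Event 10 (restock 25): 0 + 25 = 25
  Event 11 (sale 18): sell min(18,25)=18. stock: 25 - 18 = 7. total_sold = 51
  Event 12 (restock 40): 7 + 40 = 47
Final: stock = 47, total_sold = 51

First zero at event 1.

Answer: 1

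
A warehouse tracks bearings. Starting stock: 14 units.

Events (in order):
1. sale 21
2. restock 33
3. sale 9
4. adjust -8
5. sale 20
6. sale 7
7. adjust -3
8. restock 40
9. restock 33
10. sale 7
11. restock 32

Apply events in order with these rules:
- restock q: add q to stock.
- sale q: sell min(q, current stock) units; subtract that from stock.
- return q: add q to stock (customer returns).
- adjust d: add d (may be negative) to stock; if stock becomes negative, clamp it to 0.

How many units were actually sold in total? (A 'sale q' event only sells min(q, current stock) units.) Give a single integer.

Answer: 46

Derivation:
Processing events:
Start: stock = 14
  Event 1 (sale 21): sell min(21,14)=14. stock: 14 - 14 = 0. total_sold = 14
  Event 2 (restock 33): 0 + 33 = 33
  Event 3 (sale 9): sell min(9,33)=9. stock: 33 - 9 = 24. total_sold = 23
  Event 4 (adjust -8): 24 + -8 = 16
  Event 5 (sale 20): sell min(20,16)=16. stock: 16 - 16 = 0. total_sold = 39
  Event 6 (sale 7): sell min(7,0)=0. stock: 0 - 0 = 0. total_sold = 39
  Event 7 (adjust -3): 0 + -3 = 0 (clamped to 0)
  Event 8 (restock 40): 0 + 40 = 40
  Event 9 (restock 33): 40 + 33 = 73
  Event 10 (sale 7): sell min(7,73)=7. stock: 73 - 7 = 66. total_sold = 46
  Event 11 (restock 32): 66 + 32 = 98
Final: stock = 98, total_sold = 46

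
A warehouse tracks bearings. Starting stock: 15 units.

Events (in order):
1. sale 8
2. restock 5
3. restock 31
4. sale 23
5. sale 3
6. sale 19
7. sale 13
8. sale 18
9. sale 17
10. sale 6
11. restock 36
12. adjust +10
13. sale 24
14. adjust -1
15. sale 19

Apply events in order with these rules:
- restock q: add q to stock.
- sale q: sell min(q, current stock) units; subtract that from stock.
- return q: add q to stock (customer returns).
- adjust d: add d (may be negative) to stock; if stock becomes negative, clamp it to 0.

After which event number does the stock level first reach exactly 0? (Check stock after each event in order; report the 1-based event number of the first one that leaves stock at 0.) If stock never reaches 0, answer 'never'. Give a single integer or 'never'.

Answer: 6

Derivation:
Processing events:
Start: stock = 15
  Event 1 (sale 8): sell min(8,15)=8. stock: 15 - 8 = 7. total_sold = 8
  Event 2 (restock 5): 7 + 5 = 12
  Event 3 (restock 31): 12 + 31 = 43
  Event 4 (sale 23): sell min(23,43)=23. stock: 43 - 23 = 20. total_sold = 31
  Event 5 (sale 3): sell min(3,20)=3. stock: 20 - 3 = 17. total_sold = 34
  Event 6 (sale 19): sell min(19,17)=17. stock: 17 - 17 = 0. total_sold = 51
  Event 7 (sale 13): sell min(13,0)=0. stock: 0 - 0 = 0. total_sold = 51
  Event 8 (sale 18): sell min(18,0)=0. stock: 0 - 0 = 0. total_sold = 51
  Event 9 (sale 17): sell min(17,0)=0. stock: 0 - 0 = 0. total_sold = 51
  Event 10 (sale 6): sell min(6,0)=0. stock: 0 - 0 = 0. total_sold = 51
  Event 11 (restock 36): 0 + 36 = 36
  Event 12 (adjust +10): 36 + 10 = 46
  Event 13 (sale 24): sell min(24,46)=24. stock: 46 - 24 = 22. total_sold = 75
  Event 14 (adjust -1): 22 + -1 = 21
  Event 15 (sale 19): sell min(19,21)=19. stock: 21 - 19 = 2. total_sold = 94
Final: stock = 2, total_sold = 94

First zero at event 6.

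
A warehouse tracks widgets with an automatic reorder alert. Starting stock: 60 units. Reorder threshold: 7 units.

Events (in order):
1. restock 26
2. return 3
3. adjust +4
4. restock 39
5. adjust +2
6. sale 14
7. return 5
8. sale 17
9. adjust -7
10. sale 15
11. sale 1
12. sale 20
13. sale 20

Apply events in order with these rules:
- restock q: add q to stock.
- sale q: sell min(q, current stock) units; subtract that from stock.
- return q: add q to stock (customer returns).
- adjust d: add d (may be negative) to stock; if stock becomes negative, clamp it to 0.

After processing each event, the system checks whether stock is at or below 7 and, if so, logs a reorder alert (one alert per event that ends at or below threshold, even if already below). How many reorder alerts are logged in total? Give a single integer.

Answer: 0

Derivation:
Processing events:
Start: stock = 60
  Event 1 (restock 26): 60 + 26 = 86
  Event 2 (return 3): 86 + 3 = 89
  Event 3 (adjust +4): 89 + 4 = 93
  Event 4 (restock 39): 93 + 39 = 132
  Event 5 (adjust +2): 132 + 2 = 134
  Event 6 (sale 14): sell min(14,134)=14. stock: 134 - 14 = 120. total_sold = 14
  Event 7 (return 5): 120 + 5 = 125
  Event 8 (sale 17): sell min(17,125)=17. stock: 125 - 17 = 108. total_sold = 31
  Event 9 (adjust -7): 108 + -7 = 101
  Event 10 (sale 15): sell min(15,101)=15. stock: 101 - 15 = 86. total_sold = 46
  Event 11 (sale 1): sell min(1,86)=1. stock: 86 - 1 = 85. total_sold = 47
  Event 12 (sale 20): sell min(20,85)=20. stock: 85 - 20 = 65. total_sold = 67
  Event 13 (sale 20): sell min(20,65)=20. stock: 65 - 20 = 45. total_sold = 87
Final: stock = 45, total_sold = 87

Checking against threshold 7:
  After event 1: stock=86 > 7
  After event 2: stock=89 > 7
  After event 3: stock=93 > 7
  After event 4: stock=132 > 7
  After event 5: stock=134 > 7
  After event 6: stock=120 > 7
  After event 7: stock=125 > 7
  After event 8: stock=108 > 7
  After event 9: stock=101 > 7
  After event 10: stock=86 > 7
  After event 11: stock=85 > 7
  After event 12: stock=65 > 7
  After event 13: stock=45 > 7
Alert events: []. Count = 0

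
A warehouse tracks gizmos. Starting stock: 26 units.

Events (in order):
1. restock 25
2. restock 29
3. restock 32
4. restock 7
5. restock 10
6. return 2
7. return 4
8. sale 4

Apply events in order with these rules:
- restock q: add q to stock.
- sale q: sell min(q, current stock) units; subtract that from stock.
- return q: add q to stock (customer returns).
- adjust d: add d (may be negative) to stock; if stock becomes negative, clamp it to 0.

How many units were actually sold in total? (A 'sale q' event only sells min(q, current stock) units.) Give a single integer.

Answer: 4

Derivation:
Processing events:
Start: stock = 26
  Event 1 (restock 25): 26 + 25 = 51
  Event 2 (restock 29): 51 + 29 = 80
  Event 3 (restock 32): 80 + 32 = 112
  Event 4 (restock 7): 112 + 7 = 119
  Event 5 (restock 10): 119 + 10 = 129
  Event 6 (return 2): 129 + 2 = 131
  Event 7 (return 4): 131 + 4 = 135
  Event 8 (sale 4): sell min(4,135)=4. stock: 135 - 4 = 131. total_sold = 4
Final: stock = 131, total_sold = 4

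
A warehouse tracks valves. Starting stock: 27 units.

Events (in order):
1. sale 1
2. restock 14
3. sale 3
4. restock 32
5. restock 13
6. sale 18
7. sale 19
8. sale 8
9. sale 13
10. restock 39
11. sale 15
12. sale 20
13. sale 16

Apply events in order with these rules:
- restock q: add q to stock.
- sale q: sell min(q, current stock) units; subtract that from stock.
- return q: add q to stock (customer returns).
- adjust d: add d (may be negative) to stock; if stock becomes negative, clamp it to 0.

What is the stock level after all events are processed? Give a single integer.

Answer: 12

Derivation:
Processing events:
Start: stock = 27
  Event 1 (sale 1): sell min(1,27)=1. stock: 27 - 1 = 26. total_sold = 1
  Event 2 (restock 14): 26 + 14 = 40
  Event 3 (sale 3): sell min(3,40)=3. stock: 40 - 3 = 37. total_sold = 4
  Event 4 (restock 32): 37 + 32 = 69
  Event 5 (restock 13): 69 + 13 = 82
  Event 6 (sale 18): sell min(18,82)=18. stock: 82 - 18 = 64. total_sold = 22
  Event 7 (sale 19): sell min(19,64)=19. stock: 64 - 19 = 45. total_sold = 41
  Event 8 (sale 8): sell min(8,45)=8. stock: 45 - 8 = 37. total_sold = 49
  Event 9 (sale 13): sell min(13,37)=13. stock: 37 - 13 = 24. total_sold = 62
  Event 10 (restock 39): 24 + 39 = 63
  Event 11 (sale 15): sell min(15,63)=15. stock: 63 - 15 = 48. total_sold = 77
  Event 12 (sale 20): sell min(20,48)=20. stock: 48 - 20 = 28. total_sold = 97
  Event 13 (sale 16): sell min(16,28)=16. stock: 28 - 16 = 12. total_sold = 113
Final: stock = 12, total_sold = 113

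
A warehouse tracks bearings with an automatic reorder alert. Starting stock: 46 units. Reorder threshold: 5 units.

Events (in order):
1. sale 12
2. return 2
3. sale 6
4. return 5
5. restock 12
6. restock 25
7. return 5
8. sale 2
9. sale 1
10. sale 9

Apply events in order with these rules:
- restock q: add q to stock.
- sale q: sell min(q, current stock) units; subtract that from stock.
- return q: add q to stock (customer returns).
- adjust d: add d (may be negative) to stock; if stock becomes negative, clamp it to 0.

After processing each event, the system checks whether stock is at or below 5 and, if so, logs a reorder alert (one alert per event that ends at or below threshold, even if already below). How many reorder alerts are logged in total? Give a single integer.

Answer: 0

Derivation:
Processing events:
Start: stock = 46
  Event 1 (sale 12): sell min(12,46)=12. stock: 46 - 12 = 34. total_sold = 12
  Event 2 (return 2): 34 + 2 = 36
  Event 3 (sale 6): sell min(6,36)=6. stock: 36 - 6 = 30. total_sold = 18
  Event 4 (return 5): 30 + 5 = 35
  Event 5 (restock 12): 35 + 12 = 47
  Event 6 (restock 25): 47 + 25 = 72
  Event 7 (return 5): 72 + 5 = 77
  Event 8 (sale 2): sell min(2,77)=2. stock: 77 - 2 = 75. total_sold = 20
  Event 9 (sale 1): sell min(1,75)=1. stock: 75 - 1 = 74. total_sold = 21
  Event 10 (sale 9): sell min(9,74)=9. stock: 74 - 9 = 65. total_sold = 30
Final: stock = 65, total_sold = 30

Checking against threshold 5:
  After event 1: stock=34 > 5
  After event 2: stock=36 > 5
  After event 3: stock=30 > 5
  After event 4: stock=35 > 5
  After event 5: stock=47 > 5
  After event 6: stock=72 > 5
  After event 7: stock=77 > 5
  After event 8: stock=75 > 5
  After event 9: stock=74 > 5
  After event 10: stock=65 > 5
Alert events: []. Count = 0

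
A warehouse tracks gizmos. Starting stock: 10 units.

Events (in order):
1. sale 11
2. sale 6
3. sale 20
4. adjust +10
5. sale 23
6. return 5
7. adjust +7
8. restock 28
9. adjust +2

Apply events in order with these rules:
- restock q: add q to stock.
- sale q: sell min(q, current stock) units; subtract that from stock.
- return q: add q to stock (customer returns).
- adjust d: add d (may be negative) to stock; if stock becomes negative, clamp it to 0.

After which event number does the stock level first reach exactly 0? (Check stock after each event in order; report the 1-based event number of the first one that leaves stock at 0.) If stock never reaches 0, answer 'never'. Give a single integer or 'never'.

Processing events:
Start: stock = 10
  Event 1 (sale 11): sell min(11,10)=10. stock: 10 - 10 = 0. total_sold = 10
  Event 2 (sale 6): sell min(6,0)=0. stock: 0 - 0 = 0. total_sold = 10
  Event 3 (sale 20): sell min(20,0)=0. stock: 0 - 0 = 0. total_sold = 10
  Event 4 (adjust +10): 0 + 10 = 10
  Event 5 (sale 23): sell min(23,10)=10. stock: 10 - 10 = 0. total_sold = 20
  Event 6 (return 5): 0 + 5 = 5
  Event 7 (adjust +7): 5 + 7 = 12
  Event 8 (restock 28): 12 + 28 = 40
  Event 9 (adjust +2): 40 + 2 = 42
Final: stock = 42, total_sold = 20

First zero at event 1.

Answer: 1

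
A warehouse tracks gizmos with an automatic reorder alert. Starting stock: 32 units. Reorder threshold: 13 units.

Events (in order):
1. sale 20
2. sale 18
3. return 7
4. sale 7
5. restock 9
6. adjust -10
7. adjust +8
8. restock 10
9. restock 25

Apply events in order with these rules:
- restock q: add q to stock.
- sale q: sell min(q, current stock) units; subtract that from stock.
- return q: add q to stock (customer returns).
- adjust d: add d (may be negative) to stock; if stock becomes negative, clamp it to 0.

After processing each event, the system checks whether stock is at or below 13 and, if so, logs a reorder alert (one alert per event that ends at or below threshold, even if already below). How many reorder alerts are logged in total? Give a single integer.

Processing events:
Start: stock = 32
  Event 1 (sale 20): sell min(20,32)=20. stock: 32 - 20 = 12. total_sold = 20
  Event 2 (sale 18): sell min(18,12)=12. stock: 12 - 12 = 0. total_sold = 32
  Event 3 (return 7): 0 + 7 = 7
  Event 4 (sale 7): sell min(7,7)=7. stock: 7 - 7 = 0. total_sold = 39
  Event 5 (restock 9): 0 + 9 = 9
  Event 6 (adjust -10): 9 + -10 = 0 (clamped to 0)
  Event 7 (adjust +8): 0 + 8 = 8
  Event 8 (restock 10): 8 + 10 = 18
  Event 9 (restock 25): 18 + 25 = 43
Final: stock = 43, total_sold = 39

Checking against threshold 13:
  After event 1: stock=12 <= 13 -> ALERT
  After event 2: stock=0 <= 13 -> ALERT
  After event 3: stock=7 <= 13 -> ALERT
  After event 4: stock=0 <= 13 -> ALERT
  After event 5: stock=9 <= 13 -> ALERT
  After event 6: stock=0 <= 13 -> ALERT
  After event 7: stock=8 <= 13 -> ALERT
  After event 8: stock=18 > 13
  After event 9: stock=43 > 13
Alert events: [1, 2, 3, 4, 5, 6, 7]. Count = 7

Answer: 7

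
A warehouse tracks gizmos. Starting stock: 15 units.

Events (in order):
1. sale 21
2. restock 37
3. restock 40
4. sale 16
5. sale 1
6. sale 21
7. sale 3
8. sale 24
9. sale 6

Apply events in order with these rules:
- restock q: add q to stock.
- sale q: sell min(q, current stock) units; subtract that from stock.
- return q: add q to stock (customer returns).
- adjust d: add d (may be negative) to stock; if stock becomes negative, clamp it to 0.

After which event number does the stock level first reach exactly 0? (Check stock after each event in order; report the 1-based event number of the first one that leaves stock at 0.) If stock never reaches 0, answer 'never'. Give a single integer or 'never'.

Processing events:
Start: stock = 15
  Event 1 (sale 21): sell min(21,15)=15. stock: 15 - 15 = 0. total_sold = 15
  Event 2 (restock 37): 0 + 37 = 37
  Event 3 (restock 40): 37 + 40 = 77
  Event 4 (sale 16): sell min(16,77)=16. stock: 77 - 16 = 61. total_sold = 31
  Event 5 (sale 1): sell min(1,61)=1. stock: 61 - 1 = 60. total_sold = 32
  Event 6 (sale 21): sell min(21,60)=21. stock: 60 - 21 = 39. total_sold = 53
  Event 7 (sale 3): sell min(3,39)=3. stock: 39 - 3 = 36. total_sold = 56
  Event 8 (sale 24): sell min(24,36)=24. stock: 36 - 24 = 12. total_sold = 80
  Event 9 (sale 6): sell min(6,12)=6. stock: 12 - 6 = 6. total_sold = 86
Final: stock = 6, total_sold = 86

First zero at event 1.

Answer: 1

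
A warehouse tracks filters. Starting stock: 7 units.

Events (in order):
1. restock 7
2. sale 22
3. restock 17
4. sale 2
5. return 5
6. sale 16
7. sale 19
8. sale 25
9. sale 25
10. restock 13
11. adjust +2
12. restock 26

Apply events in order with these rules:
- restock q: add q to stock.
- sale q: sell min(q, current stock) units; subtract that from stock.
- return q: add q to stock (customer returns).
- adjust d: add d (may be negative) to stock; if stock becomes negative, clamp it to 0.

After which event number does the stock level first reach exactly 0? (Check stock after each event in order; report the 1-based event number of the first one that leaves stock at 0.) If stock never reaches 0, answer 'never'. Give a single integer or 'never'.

Answer: 2

Derivation:
Processing events:
Start: stock = 7
  Event 1 (restock 7): 7 + 7 = 14
  Event 2 (sale 22): sell min(22,14)=14. stock: 14 - 14 = 0. total_sold = 14
  Event 3 (restock 17): 0 + 17 = 17
  Event 4 (sale 2): sell min(2,17)=2. stock: 17 - 2 = 15. total_sold = 16
  Event 5 (return 5): 15 + 5 = 20
  Event 6 (sale 16): sell min(16,20)=16. stock: 20 - 16 = 4. total_sold = 32
  Event 7 (sale 19): sell min(19,4)=4. stock: 4 - 4 = 0. total_sold = 36
  Event 8 (sale 25): sell min(25,0)=0. stock: 0 - 0 = 0. total_sold = 36
  Event 9 (sale 25): sell min(25,0)=0. stock: 0 - 0 = 0. total_sold = 36
  Event 10 (restock 13): 0 + 13 = 13
  Event 11 (adjust +2): 13 + 2 = 15
  Event 12 (restock 26): 15 + 26 = 41
Final: stock = 41, total_sold = 36

First zero at event 2.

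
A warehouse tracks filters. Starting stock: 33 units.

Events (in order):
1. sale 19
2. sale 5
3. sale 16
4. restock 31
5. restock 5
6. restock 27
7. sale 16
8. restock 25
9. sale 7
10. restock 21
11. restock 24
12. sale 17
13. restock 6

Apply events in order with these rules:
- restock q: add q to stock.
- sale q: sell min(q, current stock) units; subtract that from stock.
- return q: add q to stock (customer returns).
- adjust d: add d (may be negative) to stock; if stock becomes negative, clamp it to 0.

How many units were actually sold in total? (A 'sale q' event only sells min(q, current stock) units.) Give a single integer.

Processing events:
Start: stock = 33
  Event 1 (sale 19): sell min(19,33)=19. stock: 33 - 19 = 14. total_sold = 19
  Event 2 (sale 5): sell min(5,14)=5. stock: 14 - 5 = 9. total_sold = 24
  Event 3 (sale 16): sell min(16,9)=9. stock: 9 - 9 = 0. total_sold = 33
  Event 4 (restock 31): 0 + 31 = 31
  Event 5 (restock 5): 31 + 5 = 36
  Event 6 (restock 27): 36 + 27 = 63
  Event 7 (sale 16): sell min(16,63)=16. stock: 63 - 16 = 47. total_sold = 49
  Event 8 (restock 25): 47 + 25 = 72
  Event 9 (sale 7): sell min(7,72)=7. stock: 72 - 7 = 65. total_sold = 56
  Event 10 (restock 21): 65 + 21 = 86
  Event 11 (restock 24): 86 + 24 = 110
  Event 12 (sale 17): sell min(17,110)=17. stock: 110 - 17 = 93. total_sold = 73
  Event 13 (restock 6): 93 + 6 = 99
Final: stock = 99, total_sold = 73

Answer: 73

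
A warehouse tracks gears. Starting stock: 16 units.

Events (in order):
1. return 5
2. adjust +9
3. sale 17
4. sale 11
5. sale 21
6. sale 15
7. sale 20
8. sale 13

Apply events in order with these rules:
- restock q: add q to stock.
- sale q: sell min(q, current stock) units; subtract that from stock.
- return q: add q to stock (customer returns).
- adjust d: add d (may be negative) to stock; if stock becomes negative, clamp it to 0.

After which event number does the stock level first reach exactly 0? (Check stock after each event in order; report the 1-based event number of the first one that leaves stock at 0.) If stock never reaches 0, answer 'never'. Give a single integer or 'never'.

Processing events:
Start: stock = 16
  Event 1 (return 5): 16 + 5 = 21
  Event 2 (adjust +9): 21 + 9 = 30
  Event 3 (sale 17): sell min(17,30)=17. stock: 30 - 17 = 13. total_sold = 17
  Event 4 (sale 11): sell min(11,13)=11. stock: 13 - 11 = 2. total_sold = 28
  Event 5 (sale 21): sell min(21,2)=2. stock: 2 - 2 = 0. total_sold = 30
  Event 6 (sale 15): sell min(15,0)=0. stock: 0 - 0 = 0. total_sold = 30
  Event 7 (sale 20): sell min(20,0)=0. stock: 0 - 0 = 0. total_sold = 30
  Event 8 (sale 13): sell min(13,0)=0. stock: 0 - 0 = 0. total_sold = 30
Final: stock = 0, total_sold = 30

First zero at event 5.

Answer: 5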